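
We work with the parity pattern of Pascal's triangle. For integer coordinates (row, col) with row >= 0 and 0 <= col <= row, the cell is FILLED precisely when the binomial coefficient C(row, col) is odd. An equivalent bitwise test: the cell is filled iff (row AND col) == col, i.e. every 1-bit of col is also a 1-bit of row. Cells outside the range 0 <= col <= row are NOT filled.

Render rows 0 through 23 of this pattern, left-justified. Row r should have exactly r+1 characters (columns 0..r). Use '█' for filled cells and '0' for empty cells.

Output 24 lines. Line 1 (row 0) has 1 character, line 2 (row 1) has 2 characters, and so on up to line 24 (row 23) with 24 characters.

r0=0: █
r1=1: ██
r2=10: █0█
r3=11: ████
r4=100: █000█
r5=101: ██00██
r6=110: █0█0█0█
r7=111: ████████
r8=1000: █0000000█
r9=1001: ██000000██
r10=1010: █0█00000█0█
r11=1011: ████0000████
r12=1100: █000█000█000█
r13=1101: ██00██00██00██
r14=1110: █0█0█0█0█0█0█0█
r15=1111: ████████████████
r16=10000: █000000000000000█
r17=10001: ██00000000000000██
r18=10010: █0█0000000000000█0█
r19=10011: ████000000000000████
r20=10100: █000█00000000000█000█
r21=10101: ██00██0000000000██00██
r22=10110: █0█0█0█000000000█0█0█0█
r23=10111: ████████00000000████████

Answer: █
██
█0█
████
█000█
██00██
█0█0█0█
████████
█0000000█
██000000██
█0█00000█0█
████0000████
█000█000█000█
██00██00██00██
█0█0█0█0█0█0█0█
████████████████
█000000000000000█
██00000000000000██
█0█0000000000000█0█
████000000000000████
█000█00000000000█000█
██00██0000000000██00██
█0█0█0█000000000█0█0█0█
████████00000000████████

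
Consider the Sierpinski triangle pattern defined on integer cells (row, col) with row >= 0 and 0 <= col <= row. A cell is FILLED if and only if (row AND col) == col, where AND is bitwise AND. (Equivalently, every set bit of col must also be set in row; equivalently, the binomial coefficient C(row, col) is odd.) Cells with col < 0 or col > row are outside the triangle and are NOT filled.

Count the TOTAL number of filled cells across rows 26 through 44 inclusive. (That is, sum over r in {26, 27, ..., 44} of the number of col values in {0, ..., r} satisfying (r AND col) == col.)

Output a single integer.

r26=11010 pc3: +8 =8
r27=11011 pc4: +16 =24
r28=11100 pc3: +8 =32
r29=11101 pc4: +16 =48
r30=11110 pc4: +16 =64
r31=11111 pc5: +32 =96
r32=100000 pc1: +2 =98
r33=100001 pc2: +4 =102
r34=100010 pc2: +4 =106
r35=100011 pc3: +8 =114
r36=100100 pc2: +4 =118
r37=100101 pc3: +8 =126
r38=100110 pc3: +8 =134
r39=100111 pc4: +16 =150
r40=101000 pc2: +4 =154
r41=101001 pc3: +8 =162
r42=101010 pc3: +8 =170
r43=101011 pc4: +16 =186
r44=101100 pc3: +8 =194

Answer: 194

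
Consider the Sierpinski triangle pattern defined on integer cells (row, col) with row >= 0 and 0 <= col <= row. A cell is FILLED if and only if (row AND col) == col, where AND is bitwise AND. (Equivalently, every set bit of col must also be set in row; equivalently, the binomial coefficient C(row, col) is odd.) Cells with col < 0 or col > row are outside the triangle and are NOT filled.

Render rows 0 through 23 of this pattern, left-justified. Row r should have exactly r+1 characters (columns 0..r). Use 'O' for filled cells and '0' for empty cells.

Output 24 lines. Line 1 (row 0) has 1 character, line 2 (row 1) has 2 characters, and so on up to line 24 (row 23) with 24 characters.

r0=0: O
r1=1: OO
r2=10: O0O
r3=11: OOOO
r4=100: O000O
r5=101: OO00OO
r6=110: O0O0O0O
r7=111: OOOOOOOO
r8=1000: O0000000O
r9=1001: OO000000OO
r10=1010: O0O00000O0O
r11=1011: OOOO0000OOOO
r12=1100: O000O000O000O
r13=1101: OO00OO00OO00OO
r14=1110: O0O0O0O0O0O0O0O
r15=1111: OOOOOOOOOOOOOOOO
r16=10000: O000000000000000O
r17=10001: OO00000000000000OO
r18=10010: O0O0000000000000O0O
r19=10011: OOOO000000000000OOOO
r20=10100: O000O00000000000O000O
r21=10101: OO00OO0000000000OO00OO
r22=10110: O0O0O0O000000000O0O0O0O
r23=10111: OOOOOOOO00000000OOOOOOOO

Answer: O
OO
O0O
OOOO
O000O
OO00OO
O0O0O0O
OOOOOOOO
O0000000O
OO000000OO
O0O00000O0O
OOOO0000OOOO
O000O000O000O
OO00OO00OO00OO
O0O0O0O0O0O0O0O
OOOOOOOOOOOOOOOO
O000000000000000O
OO00000000000000OO
O0O0000000000000O0O
OOOO000000000000OOOO
O000O00000000000O000O
OO00OO0000000000OO00OO
O0O0O0O000000000O0O0O0O
OOOOOOOO00000000OOOOOOOO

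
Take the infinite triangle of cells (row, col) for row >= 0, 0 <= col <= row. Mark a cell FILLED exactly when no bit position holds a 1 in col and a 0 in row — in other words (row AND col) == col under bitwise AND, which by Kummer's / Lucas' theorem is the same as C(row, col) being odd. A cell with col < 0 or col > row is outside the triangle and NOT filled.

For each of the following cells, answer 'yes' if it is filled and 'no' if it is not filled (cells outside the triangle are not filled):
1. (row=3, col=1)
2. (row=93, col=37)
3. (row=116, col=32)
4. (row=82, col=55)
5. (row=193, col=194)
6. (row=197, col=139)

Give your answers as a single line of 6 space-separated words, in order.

(3,1): row=0b11, col=0b1, row AND col = 0b1 = 1; 1 == 1 -> filled
(93,37): row=0b1011101, col=0b100101, row AND col = 0b101 = 5; 5 != 37 -> empty
(116,32): row=0b1110100, col=0b100000, row AND col = 0b100000 = 32; 32 == 32 -> filled
(82,55): row=0b1010010, col=0b110111, row AND col = 0b10010 = 18; 18 != 55 -> empty
(193,194): col outside [0, 193] -> not filled
(197,139): row=0b11000101, col=0b10001011, row AND col = 0b10000001 = 129; 129 != 139 -> empty

Answer: yes no yes no no no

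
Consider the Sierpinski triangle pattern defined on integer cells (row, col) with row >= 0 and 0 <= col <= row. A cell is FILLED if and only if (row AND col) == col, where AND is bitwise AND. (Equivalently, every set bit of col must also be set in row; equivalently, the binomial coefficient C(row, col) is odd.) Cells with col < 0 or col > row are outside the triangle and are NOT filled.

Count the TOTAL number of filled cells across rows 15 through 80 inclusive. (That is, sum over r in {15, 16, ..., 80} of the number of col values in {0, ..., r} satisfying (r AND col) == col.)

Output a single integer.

r15=1111 pc4: +16 =16
r16=10000 pc1: +2 =18
r17=10001 pc2: +4 =22
r18=10010 pc2: +4 =26
r19=10011 pc3: +8 =34
r20=10100 pc2: +4 =38
r21=10101 pc3: +8 =46
r22=10110 pc3: +8 =54
r23=10111 pc4: +16 =70
r24=11000 pc2: +4 =74
r25=11001 pc3: +8 =82
r26=11010 pc3: +8 =90
r27=11011 pc4: +16 =106
r28=11100 pc3: +8 =114
r29=11101 pc4: +16 =130
r30=11110 pc4: +16 =146
r31=11111 pc5: +32 =178
r32=100000 pc1: +2 =180
r33=100001 pc2: +4 =184
r34=100010 pc2: +4 =188
r35=100011 pc3: +8 =196
r36=100100 pc2: +4 =200
r37=100101 pc3: +8 =208
r38=100110 pc3: +8 =216
r39=100111 pc4: +16 =232
r40=101000 pc2: +4 =236
r41=101001 pc3: +8 =244
r42=101010 pc3: +8 =252
r43=101011 pc4: +16 =268
r44=101100 pc3: +8 =276
r45=101101 pc4: +16 =292
r46=101110 pc4: +16 =308
r47=101111 pc5: +32 =340
r48=110000 pc2: +4 =344
r49=110001 pc3: +8 =352
r50=110010 pc3: +8 =360
r51=110011 pc4: +16 =376
r52=110100 pc3: +8 =384
r53=110101 pc4: +16 =400
r54=110110 pc4: +16 =416
r55=110111 pc5: +32 =448
r56=111000 pc3: +8 =456
r57=111001 pc4: +16 =472
r58=111010 pc4: +16 =488
r59=111011 pc5: +32 =520
r60=111100 pc4: +16 =536
r61=111101 pc5: +32 =568
r62=111110 pc5: +32 =600
r63=111111 pc6: +64 =664
r64=1000000 pc1: +2 =666
r65=1000001 pc2: +4 =670
r66=1000010 pc2: +4 =674
r67=1000011 pc3: +8 =682
r68=1000100 pc2: +4 =686
r69=1000101 pc3: +8 =694
r70=1000110 pc3: +8 =702
r71=1000111 pc4: +16 =718
r72=1001000 pc2: +4 =722
r73=1001001 pc3: +8 =730
r74=1001010 pc3: +8 =738
r75=1001011 pc4: +16 =754
r76=1001100 pc3: +8 =762
r77=1001101 pc4: +16 =778
r78=1001110 pc4: +16 =794
r79=1001111 pc5: +32 =826
r80=1010000 pc2: +4 =830

Answer: 830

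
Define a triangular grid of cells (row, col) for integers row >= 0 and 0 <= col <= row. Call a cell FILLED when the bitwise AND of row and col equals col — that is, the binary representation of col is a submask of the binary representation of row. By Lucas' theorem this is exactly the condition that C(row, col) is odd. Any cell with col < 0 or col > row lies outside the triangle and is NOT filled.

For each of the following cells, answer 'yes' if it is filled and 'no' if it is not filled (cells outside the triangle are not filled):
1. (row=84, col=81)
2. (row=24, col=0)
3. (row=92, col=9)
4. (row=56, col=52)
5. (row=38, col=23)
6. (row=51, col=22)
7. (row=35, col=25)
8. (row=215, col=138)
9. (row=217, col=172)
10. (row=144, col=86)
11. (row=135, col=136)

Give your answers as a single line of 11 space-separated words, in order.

Answer: no yes no no no no no no no no no

Derivation:
(84,81): row=0b1010100, col=0b1010001, row AND col = 0b1010000 = 80; 80 != 81 -> empty
(24,0): row=0b11000, col=0b0, row AND col = 0b0 = 0; 0 == 0 -> filled
(92,9): row=0b1011100, col=0b1001, row AND col = 0b1000 = 8; 8 != 9 -> empty
(56,52): row=0b111000, col=0b110100, row AND col = 0b110000 = 48; 48 != 52 -> empty
(38,23): row=0b100110, col=0b10111, row AND col = 0b110 = 6; 6 != 23 -> empty
(51,22): row=0b110011, col=0b10110, row AND col = 0b10010 = 18; 18 != 22 -> empty
(35,25): row=0b100011, col=0b11001, row AND col = 0b1 = 1; 1 != 25 -> empty
(215,138): row=0b11010111, col=0b10001010, row AND col = 0b10000010 = 130; 130 != 138 -> empty
(217,172): row=0b11011001, col=0b10101100, row AND col = 0b10001000 = 136; 136 != 172 -> empty
(144,86): row=0b10010000, col=0b1010110, row AND col = 0b10000 = 16; 16 != 86 -> empty
(135,136): col outside [0, 135] -> not filled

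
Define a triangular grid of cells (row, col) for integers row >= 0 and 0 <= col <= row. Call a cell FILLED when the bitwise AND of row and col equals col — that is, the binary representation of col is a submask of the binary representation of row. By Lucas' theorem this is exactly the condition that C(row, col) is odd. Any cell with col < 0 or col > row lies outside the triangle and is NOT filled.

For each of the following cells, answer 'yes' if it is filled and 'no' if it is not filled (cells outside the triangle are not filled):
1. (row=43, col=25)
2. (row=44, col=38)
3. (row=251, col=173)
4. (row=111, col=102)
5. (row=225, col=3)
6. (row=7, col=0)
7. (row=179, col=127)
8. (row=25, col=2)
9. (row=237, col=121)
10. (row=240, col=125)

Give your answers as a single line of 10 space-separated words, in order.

(43,25): row=0b101011, col=0b11001, row AND col = 0b1001 = 9; 9 != 25 -> empty
(44,38): row=0b101100, col=0b100110, row AND col = 0b100100 = 36; 36 != 38 -> empty
(251,173): row=0b11111011, col=0b10101101, row AND col = 0b10101001 = 169; 169 != 173 -> empty
(111,102): row=0b1101111, col=0b1100110, row AND col = 0b1100110 = 102; 102 == 102 -> filled
(225,3): row=0b11100001, col=0b11, row AND col = 0b1 = 1; 1 != 3 -> empty
(7,0): row=0b111, col=0b0, row AND col = 0b0 = 0; 0 == 0 -> filled
(179,127): row=0b10110011, col=0b1111111, row AND col = 0b110011 = 51; 51 != 127 -> empty
(25,2): row=0b11001, col=0b10, row AND col = 0b0 = 0; 0 != 2 -> empty
(237,121): row=0b11101101, col=0b1111001, row AND col = 0b1101001 = 105; 105 != 121 -> empty
(240,125): row=0b11110000, col=0b1111101, row AND col = 0b1110000 = 112; 112 != 125 -> empty

Answer: no no no yes no yes no no no no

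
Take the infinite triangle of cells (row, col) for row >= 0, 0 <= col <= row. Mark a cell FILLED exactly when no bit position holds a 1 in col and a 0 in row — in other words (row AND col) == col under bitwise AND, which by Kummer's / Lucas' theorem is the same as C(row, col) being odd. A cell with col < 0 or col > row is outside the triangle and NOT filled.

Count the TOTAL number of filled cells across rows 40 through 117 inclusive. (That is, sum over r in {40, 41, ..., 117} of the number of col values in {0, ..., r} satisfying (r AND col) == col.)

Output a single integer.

r40=101000 pc2: +4 =4
r41=101001 pc3: +8 =12
r42=101010 pc3: +8 =20
r43=101011 pc4: +16 =36
r44=101100 pc3: +8 =44
r45=101101 pc4: +16 =60
r46=101110 pc4: +16 =76
r47=101111 pc5: +32 =108
r48=110000 pc2: +4 =112
r49=110001 pc3: +8 =120
r50=110010 pc3: +8 =128
r51=110011 pc4: +16 =144
r52=110100 pc3: +8 =152
r53=110101 pc4: +16 =168
r54=110110 pc4: +16 =184
r55=110111 pc5: +32 =216
r56=111000 pc3: +8 =224
r57=111001 pc4: +16 =240
r58=111010 pc4: +16 =256
r59=111011 pc5: +32 =288
r60=111100 pc4: +16 =304
r61=111101 pc5: +32 =336
r62=111110 pc5: +32 =368
r63=111111 pc6: +64 =432
r64=1000000 pc1: +2 =434
r65=1000001 pc2: +4 =438
r66=1000010 pc2: +4 =442
r67=1000011 pc3: +8 =450
r68=1000100 pc2: +4 =454
r69=1000101 pc3: +8 =462
r70=1000110 pc3: +8 =470
r71=1000111 pc4: +16 =486
r72=1001000 pc2: +4 =490
r73=1001001 pc3: +8 =498
r74=1001010 pc3: +8 =506
r75=1001011 pc4: +16 =522
r76=1001100 pc3: +8 =530
r77=1001101 pc4: +16 =546
r78=1001110 pc4: +16 =562
r79=1001111 pc5: +32 =594
r80=1010000 pc2: +4 =598
r81=1010001 pc3: +8 =606
r82=1010010 pc3: +8 =614
r83=1010011 pc4: +16 =630
r84=1010100 pc3: +8 =638
r85=1010101 pc4: +16 =654
r86=1010110 pc4: +16 =670
r87=1010111 pc5: +32 =702
r88=1011000 pc3: +8 =710
r89=1011001 pc4: +16 =726
r90=1011010 pc4: +16 =742
r91=1011011 pc5: +32 =774
r92=1011100 pc4: +16 =790
r93=1011101 pc5: +32 =822
r94=1011110 pc5: +32 =854
r95=1011111 pc6: +64 =918
r96=1100000 pc2: +4 =922
r97=1100001 pc3: +8 =930
r98=1100010 pc3: +8 =938
r99=1100011 pc4: +16 =954
r100=1100100 pc3: +8 =962
r101=1100101 pc4: +16 =978
r102=1100110 pc4: +16 =994
r103=1100111 pc5: +32 =1026
r104=1101000 pc3: +8 =1034
r105=1101001 pc4: +16 =1050
r106=1101010 pc4: +16 =1066
r107=1101011 pc5: +32 =1098
r108=1101100 pc4: +16 =1114
r109=1101101 pc5: +32 =1146
r110=1101110 pc5: +32 =1178
r111=1101111 pc6: +64 =1242
r112=1110000 pc3: +8 =1250
r113=1110001 pc4: +16 =1266
r114=1110010 pc4: +16 =1282
r115=1110011 pc5: +32 =1314
r116=1110100 pc4: +16 =1330
r117=1110101 pc5: +32 =1362

Answer: 1362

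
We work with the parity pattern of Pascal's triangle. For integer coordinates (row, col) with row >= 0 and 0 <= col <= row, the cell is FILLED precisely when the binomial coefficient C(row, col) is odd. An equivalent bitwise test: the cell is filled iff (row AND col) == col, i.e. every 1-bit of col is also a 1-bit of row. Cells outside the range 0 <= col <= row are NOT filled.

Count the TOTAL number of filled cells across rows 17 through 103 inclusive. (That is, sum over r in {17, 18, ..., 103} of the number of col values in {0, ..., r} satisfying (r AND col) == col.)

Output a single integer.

r17=10001 pc2: +4 =4
r18=10010 pc2: +4 =8
r19=10011 pc3: +8 =16
r20=10100 pc2: +4 =20
r21=10101 pc3: +8 =28
r22=10110 pc3: +8 =36
r23=10111 pc4: +16 =52
r24=11000 pc2: +4 =56
r25=11001 pc3: +8 =64
r26=11010 pc3: +8 =72
r27=11011 pc4: +16 =88
r28=11100 pc3: +8 =96
r29=11101 pc4: +16 =112
r30=11110 pc4: +16 =128
r31=11111 pc5: +32 =160
r32=100000 pc1: +2 =162
r33=100001 pc2: +4 =166
r34=100010 pc2: +4 =170
r35=100011 pc3: +8 =178
r36=100100 pc2: +4 =182
r37=100101 pc3: +8 =190
r38=100110 pc3: +8 =198
r39=100111 pc4: +16 =214
r40=101000 pc2: +4 =218
r41=101001 pc3: +8 =226
r42=101010 pc3: +8 =234
r43=101011 pc4: +16 =250
r44=101100 pc3: +8 =258
r45=101101 pc4: +16 =274
r46=101110 pc4: +16 =290
r47=101111 pc5: +32 =322
r48=110000 pc2: +4 =326
r49=110001 pc3: +8 =334
r50=110010 pc3: +8 =342
r51=110011 pc4: +16 =358
r52=110100 pc3: +8 =366
r53=110101 pc4: +16 =382
r54=110110 pc4: +16 =398
r55=110111 pc5: +32 =430
r56=111000 pc3: +8 =438
r57=111001 pc4: +16 =454
r58=111010 pc4: +16 =470
r59=111011 pc5: +32 =502
r60=111100 pc4: +16 =518
r61=111101 pc5: +32 =550
r62=111110 pc5: +32 =582
r63=111111 pc6: +64 =646
r64=1000000 pc1: +2 =648
r65=1000001 pc2: +4 =652
r66=1000010 pc2: +4 =656
r67=1000011 pc3: +8 =664
r68=1000100 pc2: +4 =668
r69=1000101 pc3: +8 =676
r70=1000110 pc3: +8 =684
r71=1000111 pc4: +16 =700
r72=1001000 pc2: +4 =704
r73=1001001 pc3: +8 =712
r74=1001010 pc3: +8 =720
r75=1001011 pc4: +16 =736
r76=1001100 pc3: +8 =744
r77=1001101 pc4: +16 =760
r78=1001110 pc4: +16 =776
r79=1001111 pc5: +32 =808
r80=1010000 pc2: +4 =812
r81=1010001 pc3: +8 =820
r82=1010010 pc3: +8 =828
r83=1010011 pc4: +16 =844
r84=1010100 pc3: +8 =852
r85=1010101 pc4: +16 =868
r86=1010110 pc4: +16 =884
r87=1010111 pc5: +32 =916
r88=1011000 pc3: +8 =924
r89=1011001 pc4: +16 =940
r90=1011010 pc4: +16 =956
r91=1011011 pc5: +32 =988
r92=1011100 pc4: +16 =1004
r93=1011101 pc5: +32 =1036
r94=1011110 pc5: +32 =1068
r95=1011111 pc6: +64 =1132
r96=1100000 pc2: +4 =1136
r97=1100001 pc3: +8 =1144
r98=1100010 pc3: +8 =1152
r99=1100011 pc4: +16 =1168
r100=1100100 pc3: +8 =1176
r101=1100101 pc4: +16 =1192
r102=1100110 pc4: +16 =1208
r103=1100111 pc5: +32 =1240

Answer: 1240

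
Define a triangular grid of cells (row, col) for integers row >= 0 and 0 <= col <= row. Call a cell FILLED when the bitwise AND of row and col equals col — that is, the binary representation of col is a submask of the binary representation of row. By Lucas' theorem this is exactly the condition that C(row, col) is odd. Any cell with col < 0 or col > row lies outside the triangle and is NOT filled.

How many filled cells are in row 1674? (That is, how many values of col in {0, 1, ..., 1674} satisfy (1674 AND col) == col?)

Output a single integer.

Answer: 32

Derivation:
1674 in binary = 11010001010
popcount(1674) = number of 1-bits in 11010001010 = 5
A col c satisfies (1674 AND c) == c iff every set bit of c is also set in 1674; each of the 5 set bits of 1674 can independently be on or off in c.
count = 2^5 = 32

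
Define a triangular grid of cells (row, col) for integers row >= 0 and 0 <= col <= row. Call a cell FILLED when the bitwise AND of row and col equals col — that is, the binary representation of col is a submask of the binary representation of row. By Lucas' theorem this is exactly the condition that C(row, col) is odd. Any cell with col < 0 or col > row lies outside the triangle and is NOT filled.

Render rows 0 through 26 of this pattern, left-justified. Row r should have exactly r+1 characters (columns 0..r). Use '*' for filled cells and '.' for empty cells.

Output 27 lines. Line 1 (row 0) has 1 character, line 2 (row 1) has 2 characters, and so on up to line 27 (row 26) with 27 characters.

Answer: *
**
*.*
****
*...*
**..**
*.*.*.*
********
*.......*
**......**
*.*.....*.*
****....****
*...*...*...*
**..**..**..**
*.*.*.*.*.*.*.*
****************
*...............*
**..............**
*.*.............*.*
****............****
*...*...........*...*
**..**..........**..**
*.*.*.*.........*.*.*.*
********........********
*.......*.......*.......*
**......**......**......**
*.*.....*.*.....*.*.....*.*

Derivation:
r0=0: *
r1=1: **
r2=10: *.*
r3=11: ****
r4=100: *...*
r5=101: **..**
r6=110: *.*.*.*
r7=111: ********
r8=1000: *.......*
r9=1001: **......**
r10=1010: *.*.....*.*
r11=1011: ****....****
r12=1100: *...*...*...*
r13=1101: **..**..**..**
r14=1110: *.*.*.*.*.*.*.*
r15=1111: ****************
r16=10000: *...............*
r17=10001: **..............**
r18=10010: *.*.............*.*
r19=10011: ****............****
r20=10100: *...*...........*...*
r21=10101: **..**..........**..**
r22=10110: *.*.*.*.........*.*.*.*
r23=10111: ********........********
r24=11000: *.......*.......*.......*
r25=11001: **......**......**......**
r26=11010: *.*.....*.*.....*.*.....*.*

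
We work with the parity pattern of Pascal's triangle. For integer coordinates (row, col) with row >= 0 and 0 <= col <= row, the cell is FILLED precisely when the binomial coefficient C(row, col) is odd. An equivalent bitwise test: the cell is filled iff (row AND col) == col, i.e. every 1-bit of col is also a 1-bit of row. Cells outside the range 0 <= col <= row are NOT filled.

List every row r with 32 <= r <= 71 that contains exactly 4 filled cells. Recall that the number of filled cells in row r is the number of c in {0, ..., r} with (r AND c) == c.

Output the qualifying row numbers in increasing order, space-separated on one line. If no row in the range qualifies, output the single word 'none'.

Row r has 2^popcount(r) filled cells, so we need popcount(r) = log2(4) = 2.
Scan r = 32..71 and keep those with exactly 2 one-bits:
r=32=100000 popcount=1 -> skip
r=33=100001 popcount=2 -> KEEP
r=34=100010 popcount=2 -> KEEP
r=35=100011 popcount=3 -> skip
r=36=100100 popcount=2 -> KEEP
r=37=100101 popcount=3 -> skip
r=38=100110 popcount=3 -> skip
r=39=100111 popcount=4 -> skip
r=40=101000 popcount=2 -> KEEP
r=41=101001 popcount=3 -> skip
r=42=101010 popcount=3 -> skip
r=43=101011 popcount=4 -> skip
r=44=101100 popcount=3 -> skip
r=45=101101 popcount=4 -> skip
r=46=101110 popcount=4 -> skip
r=47=101111 popcount=5 -> skip
r=48=110000 popcount=2 -> KEEP
r=49=110001 popcount=3 -> skip
r=50=110010 popcount=3 -> skip
r=51=110011 popcount=4 -> skip
r=52=110100 popcount=3 -> skip
r=53=110101 popcount=4 -> skip
r=54=110110 popcount=4 -> skip
r=55=110111 popcount=5 -> skip
r=56=111000 popcount=3 -> skip
r=57=111001 popcount=4 -> skip
r=58=111010 popcount=4 -> skip
r=59=111011 popcount=5 -> skip
r=60=111100 popcount=4 -> skip
r=61=111101 popcount=5 -> skip
r=62=111110 popcount=5 -> skip
r=63=111111 popcount=6 -> skip
r=64=1000000 popcount=1 -> skip
r=65=1000001 popcount=2 -> KEEP
r=66=1000010 popcount=2 -> KEEP
r=67=1000011 popcount=3 -> skip
r=68=1000100 popcount=2 -> KEEP
r=69=1000101 popcount=3 -> skip
r=70=1000110 popcount=3 -> skip
r=71=1000111 popcount=4 -> skip
Kept rows: 33 34 36 40 48 65 66 68

Answer: 33 34 36 40 48 65 66 68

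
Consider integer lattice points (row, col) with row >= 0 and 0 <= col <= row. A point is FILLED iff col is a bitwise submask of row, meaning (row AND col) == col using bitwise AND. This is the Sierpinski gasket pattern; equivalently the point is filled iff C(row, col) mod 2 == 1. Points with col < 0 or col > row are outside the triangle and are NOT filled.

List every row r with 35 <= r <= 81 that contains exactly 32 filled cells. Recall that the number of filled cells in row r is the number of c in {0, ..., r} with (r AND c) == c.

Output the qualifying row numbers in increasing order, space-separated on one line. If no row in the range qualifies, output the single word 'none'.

Row r has 2^popcount(r) filled cells, so we need popcount(r) = log2(32) = 5.
Scan r = 35..81 and keep those with exactly 5 one-bits:
r=35=100011 popcount=3 -> skip
r=36=100100 popcount=2 -> skip
r=37=100101 popcount=3 -> skip
r=38=100110 popcount=3 -> skip
r=39=100111 popcount=4 -> skip
r=40=101000 popcount=2 -> skip
r=41=101001 popcount=3 -> skip
r=42=101010 popcount=3 -> skip
r=43=101011 popcount=4 -> skip
r=44=101100 popcount=3 -> skip
r=45=101101 popcount=4 -> skip
r=46=101110 popcount=4 -> skip
r=47=101111 popcount=5 -> KEEP
r=48=110000 popcount=2 -> skip
r=49=110001 popcount=3 -> skip
r=50=110010 popcount=3 -> skip
r=51=110011 popcount=4 -> skip
r=52=110100 popcount=3 -> skip
r=53=110101 popcount=4 -> skip
r=54=110110 popcount=4 -> skip
r=55=110111 popcount=5 -> KEEP
r=56=111000 popcount=3 -> skip
r=57=111001 popcount=4 -> skip
r=58=111010 popcount=4 -> skip
r=59=111011 popcount=5 -> KEEP
r=60=111100 popcount=4 -> skip
r=61=111101 popcount=5 -> KEEP
r=62=111110 popcount=5 -> KEEP
r=63=111111 popcount=6 -> skip
r=64=1000000 popcount=1 -> skip
r=65=1000001 popcount=2 -> skip
r=66=1000010 popcount=2 -> skip
r=67=1000011 popcount=3 -> skip
r=68=1000100 popcount=2 -> skip
r=69=1000101 popcount=3 -> skip
r=70=1000110 popcount=3 -> skip
r=71=1000111 popcount=4 -> skip
r=72=1001000 popcount=2 -> skip
r=73=1001001 popcount=3 -> skip
r=74=1001010 popcount=3 -> skip
r=75=1001011 popcount=4 -> skip
r=76=1001100 popcount=3 -> skip
r=77=1001101 popcount=4 -> skip
r=78=1001110 popcount=4 -> skip
r=79=1001111 popcount=5 -> KEEP
r=80=1010000 popcount=2 -> skip
r=81=1010001 popcount=3 -> skip
Kept rows: 47 55 59 61 62 79

Answer: 47 55 59 61 62 79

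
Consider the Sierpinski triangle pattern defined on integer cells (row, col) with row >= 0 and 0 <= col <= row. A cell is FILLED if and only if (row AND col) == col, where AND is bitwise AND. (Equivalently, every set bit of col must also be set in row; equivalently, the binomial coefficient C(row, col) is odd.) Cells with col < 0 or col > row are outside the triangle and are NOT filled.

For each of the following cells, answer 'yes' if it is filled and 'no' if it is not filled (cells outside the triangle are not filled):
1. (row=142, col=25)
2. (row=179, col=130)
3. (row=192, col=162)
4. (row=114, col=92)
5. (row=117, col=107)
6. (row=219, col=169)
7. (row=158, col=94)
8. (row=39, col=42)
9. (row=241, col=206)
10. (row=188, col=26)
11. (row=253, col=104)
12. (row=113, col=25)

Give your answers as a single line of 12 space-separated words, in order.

(142,25): row=0b10001110, col=0b11001, row AND col = 0b1000 = 8; 8 != 25 -> empty
(179,130): row=0b10110011, col=0b10000010, row AND col = 0b10000010 = 130; 130 == 130 -> filled
(192,162): row=0b11000000, col=0b10100010, row AND col = 0b10000000 = 128; 128 != 162 -> empty
(114,92): row=0b1110010, col=0b1011100, row AND col = 0b1010000 = 80; 80 != 92 -> empty
(117,107): row=0b1110101, col=0b1101011, row AND col = 0b1100001 = 97; 97 != 107 -> empty
(219,169): row=0b11011011, col=0b10101001, row AND col = 0b10001001 = 137; 137 != 169 -> empty
(158,94): row=0b10011110, col=0b1011110, row AND col = 0b11110 = 30; 30 != 94 -> empty
(39,42): col outside [0, 39] -> not filled
(241,206): row=0b11110001, col=0b11001110, row AND col = 0b11000000 = 192; 192 != 206 -> empty
(188,26): row=0b10111100, col=0b11010, row AND col = 0b11000 = 24; 24 != 26 -> empty
(253,104): row=0b11111101, col=0b1101000, row AND col = 0b1101000 = 104; 104 == 104 -> filled
(113,25): row=0b1110001, col=0b11001, row AND col = 0b10001 = 17; 17 != 25 -> empty

Answer: no yes no no no no no no no no yes no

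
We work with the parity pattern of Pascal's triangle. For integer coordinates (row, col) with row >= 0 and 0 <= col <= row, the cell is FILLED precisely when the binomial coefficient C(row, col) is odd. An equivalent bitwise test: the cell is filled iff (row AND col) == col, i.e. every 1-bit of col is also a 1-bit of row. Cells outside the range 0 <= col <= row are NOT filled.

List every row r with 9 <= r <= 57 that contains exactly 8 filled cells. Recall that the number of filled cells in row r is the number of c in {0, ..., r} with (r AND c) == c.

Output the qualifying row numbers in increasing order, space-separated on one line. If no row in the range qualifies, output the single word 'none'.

Answer: 11 13 14 19 21 22 25 26 28 35 37 38 41 42 44 49 50 52 56

Derivation:
Row r has 2^popcount(r) filled cells, so we need popcount(r) = log2(8) = 3.
Scan r = 9..57 and keep those with exactly 3 one-bits:
r=9=1001 popcount=2 -> skip
r=10=1010 popcount=2 -> skip
r=11=1011 popcount=3 -> KEEP
r=12=1100 popcount=2 -> skip
r=13=1101 popcount=3 -> KEEP
r=14=1110 popcount=3 -> KEEP
r=15=1111 popcount=4 -> skip
r=16=10000 popcount=1 -> skip
r=17=10001 popcount=2 -> skip
r=18=10010 popcount=2 -> skip
r=19=10011 popcount=3 -> KEEP
r=20=10100 popcount=2 -> skip
r=21=10101 popcount=3 -> KEEP
r=22=10110 popcount=3 -> KEEP
r=23=10111 popcount=4 -> skip
r=24=11000 popcount=2 -> skip
r=25=11001 popcount=3 -> KEEP
r=26=11010 popcount=3 -> KEEP
r=27=11011 popcount=4 -> skip
r=28=11100 popcount=3 -> KEEP
r=29=11101 popcount=4 -> skip
r=30=11110 popcount=4 -> skip
r=31=11111 popcount=5 -> skip
r=32=100000 popcount=1 -> skip
r=33=100001 popcount=2 -> skip
r=34=100010 popcount=2 -> skip
r=35=100011 popcount=3 -> KEEP
r=36=100100 popcount=2 -> skip
r=37=100101 popcount=3 -> KEEP
r=38=100110 popcount=3 -> KEEP
r=39=100111 popcount=4 -> skip
r=40=101000 popcount=2 -> skip
r=41=101001 popcount=3 -> KEEP
r=42=101010 popcount=3 -> KEEP
r=43=101011 popcount=4 -> skip
r=44=101100 popcount=3 -> KEEP
r=45=101101 popcount=4 -> skip
r=46=101110 popcount=4 -> skip
r=47=101111 popcount=5 -> skip
r=48=110000 popcount=2 -> skip
r=49=110001 popcount=3 -> KEEP
r=50=110010 popcount=3 -> KEEP
r=51=110011 popcount=4 -> skip
r=52=110100 popcount=3 -> KEEP
r=53=110101 popcount=4 -> skip
r=54=110110 popcount=4 -> skip
r=55=110111 popcount=5 -> skip
r=56=111000 popcount=3 -> KEEP
r=57=111001 popcount=4 -> skip
Kept rows: 11 13 14 19 21 22 25 26 28 35 37 38 41 42 44 49 50 52 56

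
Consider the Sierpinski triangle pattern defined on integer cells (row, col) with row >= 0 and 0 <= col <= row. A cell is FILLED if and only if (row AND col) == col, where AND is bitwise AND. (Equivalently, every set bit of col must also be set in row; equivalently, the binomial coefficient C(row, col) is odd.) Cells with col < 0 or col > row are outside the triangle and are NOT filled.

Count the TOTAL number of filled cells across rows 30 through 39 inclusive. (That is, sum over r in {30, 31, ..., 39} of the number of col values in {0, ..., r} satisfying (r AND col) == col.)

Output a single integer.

Answer: 102

Derivation:
r30=11110 pc4: +16 =16
r31=11111 pc5: +32 =48
r32=100000 pc1: +2 =50
r33=100001 pc2: +4 =54
r34=100010 pc2: +4 =58
r35=100011 pc3: +8 =66
r36=100100 pc2: +4 =70
r37=100101 pc3: +8 =78
r38=100110 pc3: +8 =86
r39=100111 pc4: +16 =102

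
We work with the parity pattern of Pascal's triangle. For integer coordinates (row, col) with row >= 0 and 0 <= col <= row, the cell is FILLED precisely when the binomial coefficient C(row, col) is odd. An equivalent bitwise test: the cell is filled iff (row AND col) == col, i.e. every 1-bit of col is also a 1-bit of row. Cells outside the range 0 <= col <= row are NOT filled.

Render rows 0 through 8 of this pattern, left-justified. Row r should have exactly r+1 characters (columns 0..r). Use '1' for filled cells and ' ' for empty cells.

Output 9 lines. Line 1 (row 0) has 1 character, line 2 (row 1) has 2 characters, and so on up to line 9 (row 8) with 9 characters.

Answer: 1
11
1 1
1111
1   1
11  11
1 1 1 1
11111111
1       1

Derivation:
r0=0: 1
r1=1: 11
r2=10: 1 1
r3=11: 1111
r4=100: 1   1
r5=101: 11  11
r6=110: 1 1 1 1
r7=111: 11111111
r8=1000: 1       1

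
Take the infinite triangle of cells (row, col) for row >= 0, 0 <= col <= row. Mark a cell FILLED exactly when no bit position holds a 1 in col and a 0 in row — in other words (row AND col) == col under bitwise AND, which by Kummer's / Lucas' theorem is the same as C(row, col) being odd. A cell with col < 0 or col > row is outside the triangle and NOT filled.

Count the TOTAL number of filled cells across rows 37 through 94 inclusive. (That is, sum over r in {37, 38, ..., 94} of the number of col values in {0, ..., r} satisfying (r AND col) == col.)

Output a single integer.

Answer: 886

Derivation:
r37=100101 pc3: +8 =8
r38=100110 pc3: +8 =16
r39=100111 pc4: +16 =32
r40=101000 pc2: +4 =36
r41=101001 pc3: +8 =44
r42=101010 pc3: +8 =52
r43=101011 pc4: +16 =68
r44=101100 pc3: +8 =76
r45=101101 pc4: +16 =92
r46=101110 pc4: +16 =108
r47=101111 pc5: +32 =140
r48=110000 pc2: +4 =144
r49=110001 pc3: +8 =152
r50=110010 pc3: +8 =160
r51=110011 pc4: +16 =176
r52=110100 pc3: +8 =184
r53=110101 pc4: +16 =200
r54=110110 pc4: +16 =216
r55=110111 pc5: +32 =248
r56=111000 pc3: +8 =256
r57=111001 pc4: +16 =272
r58=111010 pc4: +16 =288
r59=111011 pc5: +32 =320
r60=111100 pc4: +16 =336
r61=111101 pc5: +32 =368
r62=111110 pc5: +32 =400
r63=111111 pc6: +64 =464
r64=1000000 pc1: +2 =466
r65=1000001 pc2: +4 =470
r66=1000010 pc2: +4 =474
r67=1000011 pc3: +8 =482
r68=1000100 pc2: +4 =486
r69=1000101 pc3: +8 =494
r70=1000110 pc3: +8 =502
r71=1000111 pc4: +16 =518
r72=1001000 pc2: +4 =522
r73=1001001 pc3: +8 =530
r74=1001010 pc3: +8 =538
r75=1001011 pc4: +16 =554
r76=1001100 pc3: +8 =562
r77=1001101 pc4: +16 =578
r78=1001110 pc4: +16 =594
r79=1001111 pc5: +32 =626
r80=1010000 pc2: +4 =630
r81=1010001 pc3: +8 =638
r82=1010010 pc3: +8 =646
r83=1010011 pc4: +16 =662
r84=1010100 pc3: +8 =670
r85=1010101 pc4: +16 =686
r86=1010110 pc4: +16 =702
r87=1010111 pc5: +32 =734
r88=1011000 pc3: +8 =742
r89=1011001 pc4: +16 =758
r90=1011010 pc4: +16 =774
r91=1011011 pc5: +32 =806
r92=1011100 pc4: +16 =822
r93=1011101 pc5: +32 =854
r94=1011110 pc5: +32 =886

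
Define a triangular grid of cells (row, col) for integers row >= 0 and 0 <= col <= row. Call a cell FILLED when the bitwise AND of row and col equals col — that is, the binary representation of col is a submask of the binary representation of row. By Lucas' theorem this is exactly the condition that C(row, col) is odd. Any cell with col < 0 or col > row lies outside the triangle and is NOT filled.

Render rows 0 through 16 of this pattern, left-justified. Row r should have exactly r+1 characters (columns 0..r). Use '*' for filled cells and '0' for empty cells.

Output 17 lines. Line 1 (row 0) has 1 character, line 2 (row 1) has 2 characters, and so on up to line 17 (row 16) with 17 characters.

Answer: *
**
*0*
****
*000*
**00**
*0*0*0*
********
*0000000*
**000000**
*0*00000*0*
****0000****
*000*000*000*
**00**00**00**
*0*0*0*0*0*0*0*
****************
*000000000000000*

Derivation:
r0=0: *
r1=1: **
r2=10: *0*
r3=11: ****
r4=100: *000*
r5=101: **00**
r6=110: *0*0*0*
r7=111: ********
r8=1000: *0000000*
r9=1001: **000000**
r10=1010: *0*00000*0*
r11=1011: ****0000****
r12=1100: *000*000*000*
r13=1101: **00**00**00**
r14=1110: *0*0*0*0*0*0*0*
r15=1111: ****************
r16=10000: *000000000000000*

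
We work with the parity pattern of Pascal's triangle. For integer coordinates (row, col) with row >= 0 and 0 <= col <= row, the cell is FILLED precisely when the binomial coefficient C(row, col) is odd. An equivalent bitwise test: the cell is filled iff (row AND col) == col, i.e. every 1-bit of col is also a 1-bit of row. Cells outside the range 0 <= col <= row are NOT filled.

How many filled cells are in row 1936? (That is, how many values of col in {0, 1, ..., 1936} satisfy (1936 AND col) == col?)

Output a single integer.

1936 in binary = 11110010000
popcount(1936) = number of 1-bits in 11110010000 = 5
A col c satisfies (1936 AND c) == c iff every set bit of c is also set in 1936; each of the 5 set bits of 1936 can independently be on or off in c.
count = 2^5 = 32

Answer: 32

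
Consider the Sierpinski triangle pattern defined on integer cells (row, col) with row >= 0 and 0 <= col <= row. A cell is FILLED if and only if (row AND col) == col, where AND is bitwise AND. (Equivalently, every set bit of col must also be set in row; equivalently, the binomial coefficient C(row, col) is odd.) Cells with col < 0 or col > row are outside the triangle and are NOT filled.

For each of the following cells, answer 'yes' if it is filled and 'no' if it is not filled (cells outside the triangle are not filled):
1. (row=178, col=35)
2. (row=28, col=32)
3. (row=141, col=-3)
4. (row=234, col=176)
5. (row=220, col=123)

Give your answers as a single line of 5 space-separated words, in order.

Answer: no no no no no

Derivation:
(178,35): row=0b10110010, col=0b100011, row AND col = 0b100010 = 34; 34 != 35 -> empty
(28,32): col outside [0, 28] -> not filled
(141,-3): col outside [0, 141] -> not filled
(234,176): row=0b11101010, col=0b10110000, row AND col = 0b10100000 = 160; 160 != 176 -> empty
(220,123): row=0b11011100, col=0b1111011, row AND col = 0b1011000 = 88; 88 != 123 -> empty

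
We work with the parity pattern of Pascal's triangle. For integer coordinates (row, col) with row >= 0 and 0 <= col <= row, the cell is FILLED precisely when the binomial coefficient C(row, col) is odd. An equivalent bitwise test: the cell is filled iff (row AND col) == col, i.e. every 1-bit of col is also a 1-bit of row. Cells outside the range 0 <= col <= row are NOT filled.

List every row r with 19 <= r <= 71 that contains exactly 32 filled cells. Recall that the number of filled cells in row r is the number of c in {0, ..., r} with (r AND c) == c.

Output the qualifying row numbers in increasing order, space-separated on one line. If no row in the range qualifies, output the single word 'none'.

Answer: 31 47 55 59 61 62

Derivation:
Row r has 2^popcount(r) filled cells, so we need popcount(r) = log2(32) = 5.
Scan r = 19..71 and keep those with exactly 5 one-bits:
r=19=10011 popcount=3 -> skip
r=20=10100 popcount=2 -> skip
r=21=10101 popcount=3 -> skip
r=22=10110 popcount=3 -> skip
r=23=10111 popcount=4 -> skip
r=24=11000 popcount=2 -> skip
r=25=11001 popcount=3 -> skip
r=26=11010 popcount=3 -> skip
r=27=11011 popcount=4 -> skip
r=28=11100 popcount=3 -> skip
r=29=11101 popcount=4 -> skip
r=30=11110 popcount=4 -> skip
r=31=11111 popcount=5 -> KEEP
r=32=100000 popcount=1 -> skip
r=33=100001 popcount=2 -> skip
r=34=100010 popcount=2 -> skip
r=35=100011 popcount=3 -> skip
r=36=100100 popcount=2 -> skip
r=37=100101 popcount=3 -> skip
r=38=100110 popcount=3 -> skip
r=39=100111 popcount=4 -> skip
r=40=101000 popcount=2 -> skip
r=41=101001 popcount=3 -> skip
r=42=101010 popcount=3 -> skip
r=43=101011 popcount=4 -> skip
r=44=101100 popcount=3 -> skip
r=45=101101 popcount=4 -> skip
r=46=101110 popcount=4 -> skip
r=47=101111 popcount=5 -> KEEP
r=48=110000 popcount=2 -> skip
r=49=110001 popcount=3 -> skip
r=50=110010 popcount=3 -> skip
r=51=110011 popcount=4 -> skip
r=52=110100 popcount=3 -> skip
r=53=110101 popcount=4 -> skip
r=54=110110 popcount=4 -> skip
r=55=110111 popcount=5 -> KEEP
r=56=111000 popcount=3 -> skip
r=57=111001 popcount=4 -> skip
r=58=111010 popcount=4 -> skip
r=59=111011 popcount=5 -> KEEP
r=60=111100 popcount=4 -> skip
r=61=111101 popcount=5 -> KEEP
r=62=111110 popcount=5 -> KEEP
r=63=111111 popcount=6 -> skip
r=64=1000000 popcount=1 -> skip
r=65=1000001 popcount=2 -> skip
r=66=1000010 popcount=2 -> skip
r=67=1000011 popcount=3 -> skip
r=68=1000100 popcount=2 -> skip
r=69=1000101 popcount=3 -> skip
r=70=1000110 popcount=3 -> skip
r=71=1000111 popcount=4 -> skip
Kept rows: 31 47 55 59 61 62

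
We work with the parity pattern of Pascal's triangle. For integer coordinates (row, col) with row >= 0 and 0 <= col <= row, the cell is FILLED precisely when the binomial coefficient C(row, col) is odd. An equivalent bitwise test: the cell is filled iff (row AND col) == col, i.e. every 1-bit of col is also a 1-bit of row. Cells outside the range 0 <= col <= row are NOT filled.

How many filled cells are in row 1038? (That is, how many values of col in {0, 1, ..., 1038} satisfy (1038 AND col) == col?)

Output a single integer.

1038 in binary = 10000001110
popcount(1038) = number of 1-bits in 10000001110 = 4
A col c satisfies (1038 AND c) == c iff every set bit of c is also set in 1038; each of the 4 set bits of 1038 can independently be on or off in c.
count = 2^4 = 16

Answer: 16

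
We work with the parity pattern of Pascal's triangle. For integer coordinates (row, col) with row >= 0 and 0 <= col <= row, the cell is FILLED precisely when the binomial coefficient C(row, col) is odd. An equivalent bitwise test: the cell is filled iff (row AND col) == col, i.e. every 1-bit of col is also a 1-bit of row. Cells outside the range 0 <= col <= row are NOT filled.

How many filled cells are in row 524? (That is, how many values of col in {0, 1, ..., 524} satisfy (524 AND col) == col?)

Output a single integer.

524 in binary = 1000001100
popcount(524) = number of 1-bits in 1000001100 = 3
A col c satisfies (524 AND c) == c iff every set bit of c is also set in 524; each of the 3 set bits of 524 can independently be on or off in c.
count = 2^3 = 8

Answer: 8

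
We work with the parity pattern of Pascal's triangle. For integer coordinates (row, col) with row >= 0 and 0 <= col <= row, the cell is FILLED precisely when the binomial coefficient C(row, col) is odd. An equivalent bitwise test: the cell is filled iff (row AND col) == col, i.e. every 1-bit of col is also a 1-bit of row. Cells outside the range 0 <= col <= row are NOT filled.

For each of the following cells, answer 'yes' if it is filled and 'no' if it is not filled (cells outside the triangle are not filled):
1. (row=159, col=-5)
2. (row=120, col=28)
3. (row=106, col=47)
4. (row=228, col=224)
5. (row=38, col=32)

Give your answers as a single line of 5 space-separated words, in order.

(159,-5): col outside [0, 159] -> not filled
(120,28): row=0b1111000, col=0b11100, row AND col = 0b11000 = 24; 24 != 28 -> empty
(106,47): row=0b1101010, col=0b101111, row AND col = 0b101010 = 42; 42 != 47 -> empty
(228,224): row=0b11100100, col=0b11100000, row AND col = 0b11100000 = 224; 224 == 224 -> filled
(38,32): row=0b100110, col=0b100000, row AND col = 0b100000 = 32; 32 == 32 -> filled

Answer: no no no yes yes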